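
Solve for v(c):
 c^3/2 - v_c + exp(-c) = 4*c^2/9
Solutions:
 v(c) = C1 + c^4/8 - 4*c^3/27 - exp(-c)


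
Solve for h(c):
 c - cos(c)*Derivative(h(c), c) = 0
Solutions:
 h(c) = C1 + Integral(c/cos(c), c)


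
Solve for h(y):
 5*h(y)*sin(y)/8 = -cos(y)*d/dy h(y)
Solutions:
 h(y) = C1*cos(y)^(5/8)


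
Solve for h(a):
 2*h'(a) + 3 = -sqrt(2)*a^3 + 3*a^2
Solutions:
 h(a) = C1 - sqrt(2)*a^4/8 + a^3/2 - 3*a/2


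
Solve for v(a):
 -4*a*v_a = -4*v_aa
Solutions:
 v(a) = C1 + C2*erfi(sqrt(2)*a/2)


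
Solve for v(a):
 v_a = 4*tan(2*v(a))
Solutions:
 v(a) = -asin(C1*exp(8*a))/2 + pi/2
 v(a) = asin(C1*exp(8*a))/2


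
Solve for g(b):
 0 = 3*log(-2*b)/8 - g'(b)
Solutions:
 g(b) = C1 + 3*b*log(-b)/8 + 3*b*(-1 + log(2))/8


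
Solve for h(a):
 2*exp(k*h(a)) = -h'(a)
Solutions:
 h(a) = Piecewise((log(1/(C1*k + 2*a*k))/k, Ne(k, 0)), (nan, True))
 h(a) = Piecewise((C1 - 2*a, Eq(k, 0)), (nan, True))


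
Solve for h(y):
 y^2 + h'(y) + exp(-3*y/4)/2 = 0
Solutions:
 h(y) = C1 - y^3/3 + 2*exp(-3*y/4)/3


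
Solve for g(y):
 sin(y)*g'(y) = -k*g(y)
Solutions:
 g(y) = C1*exp(k*(-log(cos(y) - 1) + log(cos(y) + 1))/2)


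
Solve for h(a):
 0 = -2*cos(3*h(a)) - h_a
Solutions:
 h(a) = -asin((C1 + exp(12*a))/(C1 - exp(12*a)))/3 + pi/3
 h(a) = asin((C1 + exp(12*a))/(C1 - exp(12*a)))/3


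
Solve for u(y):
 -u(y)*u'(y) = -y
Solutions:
 u(y) = -sqrt(C1 + y^2)
 u(y) = sqrt(C1 + y^2)


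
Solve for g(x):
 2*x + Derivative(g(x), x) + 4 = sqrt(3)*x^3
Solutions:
 g(x) = C1 + sqrt(3)*x^4/4 - x^2 - 4*x


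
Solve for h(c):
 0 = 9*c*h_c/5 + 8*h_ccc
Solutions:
 h(c) = C1 + Integral(C2*airyai(-15^(2/3)*c/10) + C3*airybi(-15^(2/3)*c/10), c)


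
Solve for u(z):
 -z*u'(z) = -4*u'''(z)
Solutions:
 u(z) = C1 + Integral(C2*airyai(2^(1/3)*z/2) + C3*airybi(2^(1/3)*z/2), z)


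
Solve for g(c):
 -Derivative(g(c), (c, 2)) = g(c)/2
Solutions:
 g(c) = C1*sin(sqrt(2)*c/2) + C2*cos(sqrt(2)*c/2)


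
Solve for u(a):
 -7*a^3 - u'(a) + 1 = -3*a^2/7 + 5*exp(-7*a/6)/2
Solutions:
 u(a) = C1 - 7*a^4/4 + a^3/7 + a + 15*exp(-7*a/6)/7


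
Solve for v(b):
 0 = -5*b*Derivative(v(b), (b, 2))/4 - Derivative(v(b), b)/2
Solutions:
 v(b) = C1 + C2*b^(3/5)


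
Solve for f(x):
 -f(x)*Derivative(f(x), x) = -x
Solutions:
 f(x) = -sqrt(C1 + x^2)
 f(x) = sqrt(C1 + x^2)


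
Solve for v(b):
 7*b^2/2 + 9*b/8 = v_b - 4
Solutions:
 v(b) = C1 + 7*b^3/6 + 9*b^2/16 + 4*b


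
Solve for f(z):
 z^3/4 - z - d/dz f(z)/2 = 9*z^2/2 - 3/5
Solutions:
 f(z) = C1 + z^4/8 - 3*z^3 - z^2 + 6*z/5


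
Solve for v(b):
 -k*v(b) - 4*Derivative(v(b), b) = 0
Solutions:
 v(b) = C1*exp(-b*k/4)


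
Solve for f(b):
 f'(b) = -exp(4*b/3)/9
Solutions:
 f(b) = C1 - exp(4*b/3)/12


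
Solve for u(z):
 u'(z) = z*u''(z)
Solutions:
 u(z) = C1 + C2*z^2


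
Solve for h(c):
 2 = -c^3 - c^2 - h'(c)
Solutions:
 h(c) = C1 - c^4/4 - c^3/3 - 2*c


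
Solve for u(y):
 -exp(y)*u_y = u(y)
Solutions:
 u(y) = C1*exp(exp(-y))


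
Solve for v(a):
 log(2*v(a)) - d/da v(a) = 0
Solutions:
 -Integral(1/(log(_y) + log(2)), (_y, v(a))) = C1 - a


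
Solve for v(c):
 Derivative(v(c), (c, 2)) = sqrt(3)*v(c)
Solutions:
 v(c) = C1*exp(-3^(1/4)*c) + C2*exp(3^(1/4)*c)


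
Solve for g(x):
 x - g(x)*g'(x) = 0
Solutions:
 g(x) = -sqrt(C1 + x^2)
 g(x) = sqrt(C1 + x^2)


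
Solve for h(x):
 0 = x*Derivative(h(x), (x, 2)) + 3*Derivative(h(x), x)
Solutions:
 h(x) = C1 + C2/x^2


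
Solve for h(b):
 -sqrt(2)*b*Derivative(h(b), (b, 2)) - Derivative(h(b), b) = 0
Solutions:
 h(b) = C1 + C2*b^(1 - sqrt(2)/2)


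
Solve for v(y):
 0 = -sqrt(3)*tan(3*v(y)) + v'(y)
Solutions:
 v(y) = -asin(C1*exp(3*sqrt(3)*y))/3 + pi/3
 v(y) = asin(C1*exp(3*sqrt(3)*y))/3


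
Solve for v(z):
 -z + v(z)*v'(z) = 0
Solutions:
 v(z) = -sqrt(C1 + z^2)
 v(z) = sqrt(C1 + z^2)


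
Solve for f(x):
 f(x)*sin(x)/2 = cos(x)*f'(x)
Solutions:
 f(x) = C1/sqrt(cos(x))


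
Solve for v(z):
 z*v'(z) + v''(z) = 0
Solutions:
 v(z) = C1 + C2*erf(sqrt(2)*z/2)


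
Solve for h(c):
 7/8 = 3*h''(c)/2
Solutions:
 h(c) = C1 + C2*c + 7*c^2/24


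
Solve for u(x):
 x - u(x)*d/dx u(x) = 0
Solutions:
 u(x) = -sqrt(C1 + x^2)
 u(x) = sqrt(C1 + x^2)


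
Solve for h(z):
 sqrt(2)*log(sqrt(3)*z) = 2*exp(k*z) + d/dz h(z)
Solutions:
 h(z) = C1 + sqrt(2)*z*log(z) + sqrt(2)*z*(-1 + log(3)/2) + Piecewise((-2*exp(k*z)/k, Ne(k, 0)), (-2*z, True))


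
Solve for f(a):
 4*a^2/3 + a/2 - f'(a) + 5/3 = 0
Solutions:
 f(a) = C1 + 4*a^3/9 + a^2/4 + 5*a/3


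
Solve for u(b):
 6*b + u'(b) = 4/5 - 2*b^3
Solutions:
 u(b) = C1 - b^4/2 - 3*b^2 + 4*b/5


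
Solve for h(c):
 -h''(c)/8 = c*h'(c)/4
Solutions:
 h(c) = C1 + C2*erf(c)


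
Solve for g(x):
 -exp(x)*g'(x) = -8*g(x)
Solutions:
 g(x) = C1*exp(-8*exp(-x))


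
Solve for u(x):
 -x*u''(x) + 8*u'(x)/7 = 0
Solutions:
 u(x) = C1 + C2*x^(15/7)


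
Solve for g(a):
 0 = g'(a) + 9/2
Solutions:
 g(a) = C1 - 9*a/2


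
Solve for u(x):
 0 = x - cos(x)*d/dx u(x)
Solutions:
 u(x) = C1 + Integral(x/cos(x), x)


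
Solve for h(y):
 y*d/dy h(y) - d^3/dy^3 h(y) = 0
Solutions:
 h(y) = C1 + Integral(C2*airyai(y) + C3*airybi(y), y)


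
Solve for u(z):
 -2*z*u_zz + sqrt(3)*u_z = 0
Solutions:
 u(z) = C1 + C2*z^(sqrt(3)/2 + 1)


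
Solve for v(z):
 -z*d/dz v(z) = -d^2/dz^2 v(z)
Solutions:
 v(z) = C1 + C2*erfi(sqrt(2)*z/2)


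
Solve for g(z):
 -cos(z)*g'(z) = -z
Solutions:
 g(z) = C1 + Integral(z/cos(z), z)


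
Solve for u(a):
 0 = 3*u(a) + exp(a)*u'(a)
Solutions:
 u(a) = C1*exp(3*exp(-a))


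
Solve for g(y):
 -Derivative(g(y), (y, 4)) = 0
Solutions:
 g(y) = C1 + C2*y + C3*y^2 + C4*y^3


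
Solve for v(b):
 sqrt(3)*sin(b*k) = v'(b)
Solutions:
 v(b) = C1 - sqrt(3)*cos(b*k)/k


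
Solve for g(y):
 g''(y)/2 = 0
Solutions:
 g(y) = C1 + C2*y


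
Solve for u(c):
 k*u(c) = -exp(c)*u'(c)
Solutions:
 u(c) = C1*exp(k*exp(-c))


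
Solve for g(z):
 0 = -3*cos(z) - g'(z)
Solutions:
 g(z) = C1 - 3*sin(z)


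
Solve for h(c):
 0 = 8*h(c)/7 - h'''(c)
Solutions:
 h(c) = C3*exp(2*7^(2/3)*c/7) + (C1*sin(sqrt(3)*7^(2/3)*c/7) + C2*cos(sqrt(3)*7^(2/3)*c/7))*exp(-7^(2/3)*c/7)


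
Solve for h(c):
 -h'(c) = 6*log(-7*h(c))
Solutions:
 Integral(1/(log(-_y) + log(7)), (_y, h(c)))/6 = C1 - c


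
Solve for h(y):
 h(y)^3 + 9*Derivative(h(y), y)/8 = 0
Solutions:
 h(y) = -3*sqrt(2)*sqrt(-1/(C1 - 8*y))/2
 h(y) = 3*sqrt(2)*sqrt(-1/(C1 - 8*y))/2


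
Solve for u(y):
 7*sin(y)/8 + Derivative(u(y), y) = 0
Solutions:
 u(y) = C1 + 7*cos(y)/8


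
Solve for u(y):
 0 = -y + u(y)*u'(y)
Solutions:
 u(y) = -sqrt(C1 + y^2)
 u(y) = sqrt(C1 + y^2)


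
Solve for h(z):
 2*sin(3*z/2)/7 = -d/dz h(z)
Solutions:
 h(z) = C1 + 4*cos(3*z/2)/21


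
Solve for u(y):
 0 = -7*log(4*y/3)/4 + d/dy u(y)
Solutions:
 u(y) = C1 + 7*y*log(y)/4 - 7*y*log(3)/4 - 7*y/4 + 7*y*log(2)/2


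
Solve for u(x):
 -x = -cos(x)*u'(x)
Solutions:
 u(x) = C1 + Integral(x/cos(x), x)


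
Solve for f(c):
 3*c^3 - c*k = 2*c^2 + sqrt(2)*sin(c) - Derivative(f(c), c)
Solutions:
 f(c) = C1 - 3*c^4/4 + 2*c^3/3 + c^2*k/2 - sqrt(2)*cos(c)


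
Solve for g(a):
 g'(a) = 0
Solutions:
 g(a) = C1


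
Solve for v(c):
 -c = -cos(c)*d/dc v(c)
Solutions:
 v(c) = C1 + Integral(c/cos(c), c)


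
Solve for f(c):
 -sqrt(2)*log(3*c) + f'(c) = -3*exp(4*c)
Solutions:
 f(c) = C1 + sqrt(2)*c*log(c) + sqrt(2)*c*(-1 + log(3)) - 3*exp(4*c)/4


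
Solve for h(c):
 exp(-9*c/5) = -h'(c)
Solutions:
 h(c) = C1 + 5*exp(-9*c/5)/9


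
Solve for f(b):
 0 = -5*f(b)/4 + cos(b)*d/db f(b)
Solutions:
 f(b) = C1*(sin(b) + 1)^(5/8)/(sin(b) - 1)^(5/8)


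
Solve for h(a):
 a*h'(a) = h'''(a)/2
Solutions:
 h(a) = C1 + Integral(C2*airyai(2^(1/3)*a) + C3*airybi(2^(1/3)*a), a)


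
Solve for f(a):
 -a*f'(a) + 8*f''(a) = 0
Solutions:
 f(a) = C1 + C2*erfi(a/4)


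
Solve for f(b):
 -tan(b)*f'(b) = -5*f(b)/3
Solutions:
 f(b) = C1*sin(b)^(5/3)


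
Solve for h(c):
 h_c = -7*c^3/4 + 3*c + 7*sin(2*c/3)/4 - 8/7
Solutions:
 h(c) = C1 - 7*c^4/16 + 3*c^2/2 - 8*c/7 - 21*cos(2*c/3)/8


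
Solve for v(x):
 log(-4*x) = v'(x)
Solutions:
 v(x) = C1 + x*log(-x) + x*(-1 + 2*log(2))


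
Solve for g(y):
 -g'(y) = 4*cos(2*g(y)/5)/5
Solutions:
 4*y/5 - 5*log(sin(2*g(y)/5) - 1)/4 + 5*log(sin(2*g(y)/5) + 1)/4 = C1


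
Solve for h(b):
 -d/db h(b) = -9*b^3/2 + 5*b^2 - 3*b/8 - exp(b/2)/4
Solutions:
 h(b) = C1 + 9*b^4/8 - 5*b^3/3 + 3*b^2/16 + exp(b/2)/2


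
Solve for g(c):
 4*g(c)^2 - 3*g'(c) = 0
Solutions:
 g(c) = -3/(C1 + 4*c)


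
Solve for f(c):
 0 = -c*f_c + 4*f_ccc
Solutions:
 f(c) = C1 + Integral(C2*airyai(2^(1/3)*c/2) + C3*airybi(2^(1/3)*c/2), c)


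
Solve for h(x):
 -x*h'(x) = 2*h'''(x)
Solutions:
 h(x) = C1 + Integral(C2*airyai(-2^(2/3)*x/2) + C3*airybi(-2^(2/3)*x/2), x)


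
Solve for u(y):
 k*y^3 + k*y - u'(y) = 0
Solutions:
 u(y) = C1 + k*y^4/4 + k*y^2/2


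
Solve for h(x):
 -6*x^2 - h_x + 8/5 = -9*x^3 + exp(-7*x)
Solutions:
 h(x) = C1 + 9*x^4/4 - 2*x^3 + 8*x/5 + exp(-7*x)/7


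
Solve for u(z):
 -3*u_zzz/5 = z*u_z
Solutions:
 u(z) = C1 + Integral(C2*airyai(-3^(2/3)*5^(1/3)*z/3) + C3*airybi(-3^(2/3)*5^(1/3)*z/3), z)


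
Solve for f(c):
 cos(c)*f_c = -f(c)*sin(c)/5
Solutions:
 f(c) = C1*cos(c)^(1/5)


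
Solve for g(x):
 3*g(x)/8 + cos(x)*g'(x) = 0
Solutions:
 g(x) = C1*(sin(x) - 1)^(3/16)/(sin(x) + 1)^(3/16)


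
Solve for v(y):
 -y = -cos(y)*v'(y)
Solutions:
 v(y) = C1 + Integral(y/cos(y), y)


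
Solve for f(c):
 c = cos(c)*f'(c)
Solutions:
 f(c) = C1 + Integral(c/cos(c), c)


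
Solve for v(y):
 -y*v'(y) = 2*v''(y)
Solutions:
 v(y) = C1 + C2*erf(y/2)


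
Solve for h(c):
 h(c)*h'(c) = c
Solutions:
 h(c) = -sqrt(C1 + c^2)
 h(c) = sqrt(C1 + c^2)


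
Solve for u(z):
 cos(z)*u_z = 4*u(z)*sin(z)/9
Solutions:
 u(z) = C1/cos(z)^(4/9)


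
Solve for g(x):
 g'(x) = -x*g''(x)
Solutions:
 g(x) = C1 + C2*log(x)


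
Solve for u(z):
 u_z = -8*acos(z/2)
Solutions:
 u(z) = C1 - 8*z*acos(z/2) + 8*sqrt(4 - z^2)


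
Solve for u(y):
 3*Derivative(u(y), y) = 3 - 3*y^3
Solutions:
 u(y) = C1 - y^4/4 + y


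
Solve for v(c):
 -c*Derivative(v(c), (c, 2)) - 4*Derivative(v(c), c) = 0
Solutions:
 v(c) = C1 + C2/c^3


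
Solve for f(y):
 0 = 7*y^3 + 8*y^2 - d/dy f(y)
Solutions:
 f(y) = C1 + 7*y^4/4 + 8*y^3/3


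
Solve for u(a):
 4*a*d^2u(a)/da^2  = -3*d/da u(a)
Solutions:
 u(a) = C1 + C2*a^(1/4)


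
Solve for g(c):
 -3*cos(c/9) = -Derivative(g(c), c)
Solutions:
 g(c) = C1 + 27*sin(c/9)


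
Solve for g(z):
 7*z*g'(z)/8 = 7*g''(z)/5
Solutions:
 g(z) = C1 + C2*erfi(sqrt(5)*z/4)


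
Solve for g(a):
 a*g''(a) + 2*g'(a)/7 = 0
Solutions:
 g(a) = C1 + C2*a^(5/7)


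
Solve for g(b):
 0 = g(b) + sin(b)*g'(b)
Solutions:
 g(b) = C1*sqrt(cos(b) + 1)/sqrt(cos(b) - 1)


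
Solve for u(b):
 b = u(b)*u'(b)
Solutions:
 u(b) = -sqrt(C1 + b^2)
 u(b) = sqrt(C1 + b^2)


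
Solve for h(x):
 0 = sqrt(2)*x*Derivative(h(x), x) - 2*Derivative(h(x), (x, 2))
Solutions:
 h(x) = C1 + C2*erfi(2^(1/4)*x/2)


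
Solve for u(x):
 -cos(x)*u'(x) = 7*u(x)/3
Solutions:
 u(x) = C1*(sin(x) - 1)^(7/6)/(sin(x) + 1)^(7/6)


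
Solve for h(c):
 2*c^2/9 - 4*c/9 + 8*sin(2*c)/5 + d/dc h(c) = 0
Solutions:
 h(c) = C1 - 2*c^3/27 + 2*c^2/9 + 4*cos(2*c)/5


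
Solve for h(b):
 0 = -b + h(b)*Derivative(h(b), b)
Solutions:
 h(b) = -sqrt(C1 + b^2)
 h(b) = sqrt(C1 + b^2)


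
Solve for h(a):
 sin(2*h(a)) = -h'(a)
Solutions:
 h(a) = pi - acos((-C1 - exp(4*a))/(C1 - exp(4*a)))/2
 h(a) = acos((-C1 - exp(4*a))/(C1 - exp(4*a)))/2


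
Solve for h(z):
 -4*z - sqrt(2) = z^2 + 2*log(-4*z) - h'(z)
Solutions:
 h(z) = C1 + z^3/3 + 2*z^2 + 2*z*log(-z) + z*(-2 + sqrt(2) + 4*log(2))


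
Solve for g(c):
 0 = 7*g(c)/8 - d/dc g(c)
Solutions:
 g(c) = C1*exp(7*c/8)


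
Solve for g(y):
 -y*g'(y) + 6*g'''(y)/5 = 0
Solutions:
 g(y) = C1 + Integral(C2*airyai(5^(1/3)*6^(2/3)*y/6) + C3*airybi(5^(1/3)*6^(2/3)*y/6), y)


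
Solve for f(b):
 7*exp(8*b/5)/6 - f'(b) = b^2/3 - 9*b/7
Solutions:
 f(b) = C1 - b^3/9 + 9*b^2/14 + 35*exp(8*b/5)/48


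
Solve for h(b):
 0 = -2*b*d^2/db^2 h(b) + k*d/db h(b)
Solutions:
 h(b) = C1 + b^(re(k)/2 + 1)*(C2*sin(log(b)*Abs(im(k))/2) + C3*cos(log(b)*im(k)/2))


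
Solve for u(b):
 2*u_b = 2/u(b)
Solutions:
 u(b) = -sqrt(C1 + 2*b)
 u(b) = sqrt(C1 + 2*b)


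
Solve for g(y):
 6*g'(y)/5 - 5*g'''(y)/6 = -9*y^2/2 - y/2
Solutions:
 g(y) = C1 + C2*exp(-6*y/5) + C3*exp(6*y/5) - 5*y^3/4 - 5*y^2/24 - 125*y/24


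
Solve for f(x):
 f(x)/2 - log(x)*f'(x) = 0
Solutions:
 f(x) = C1*exp(li(x)/2)


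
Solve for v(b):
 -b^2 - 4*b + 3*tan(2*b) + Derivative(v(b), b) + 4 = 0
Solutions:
 v(b) = C1 + b^3/3 + 2*b^2 - 4*b + 3*log(cos(2*b))/2


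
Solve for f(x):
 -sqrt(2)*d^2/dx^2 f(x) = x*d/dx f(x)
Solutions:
 f(x) = C1 + C2*erf(2^(1/4)*x/2)


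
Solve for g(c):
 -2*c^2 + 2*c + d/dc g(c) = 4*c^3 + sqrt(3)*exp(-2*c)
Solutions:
 g(c) = C1 + c^4 + 2*c^3/3 - c^2 - sqrt(3)*exp(-2*c)/2


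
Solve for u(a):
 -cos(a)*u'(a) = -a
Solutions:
 u(a) = C1 + Integral(a/cos(a), a)


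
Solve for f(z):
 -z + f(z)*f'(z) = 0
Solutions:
 f(z) = -sqrt(C1 + z^2)
 f(z) = sqrt(C1 + z^2)


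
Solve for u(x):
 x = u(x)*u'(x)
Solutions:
 u(x) = -sqrt(C1 + x^2)
 u(x) = sqrt(C1 + x^2)


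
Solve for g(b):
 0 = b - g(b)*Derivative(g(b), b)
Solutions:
 g(b) = -sqrt(C1 + b^2)
 g(b) = sqrt(C1 + b^2)


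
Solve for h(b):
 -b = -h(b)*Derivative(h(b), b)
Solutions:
 h(b) = -sqrt(C1 + b^2)
 h(b) = sqrt(C1 + b^2)


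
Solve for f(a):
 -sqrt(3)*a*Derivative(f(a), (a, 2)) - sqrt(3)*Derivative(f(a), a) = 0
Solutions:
 f(a) = C1 + C2*log(a)


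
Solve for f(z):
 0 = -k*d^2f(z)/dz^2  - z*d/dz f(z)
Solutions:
 f(z) = C1 + C2*sqrt(k)*erf(sqrt(2)*z*sqrt(1/k)/2)


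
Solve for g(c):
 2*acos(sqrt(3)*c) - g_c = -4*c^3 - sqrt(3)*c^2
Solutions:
 g(c) = C1 + c^4 + sqrt(3)*c^3/3 + 2*c*acos(sqrt(3)*c) - 2*sqrt(3)*sqrt(1 - 3*c^2)/3


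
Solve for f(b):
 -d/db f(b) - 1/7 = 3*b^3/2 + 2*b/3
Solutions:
 f(b) = C1 - 3*b^4/8 - b^2/3 - b/7


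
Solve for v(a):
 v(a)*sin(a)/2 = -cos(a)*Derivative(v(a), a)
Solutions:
 v(a) = C1*sqrt(cos(a))


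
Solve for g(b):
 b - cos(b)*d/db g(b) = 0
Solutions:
 g(b) = C1 + Integral(b/cos(b), b)


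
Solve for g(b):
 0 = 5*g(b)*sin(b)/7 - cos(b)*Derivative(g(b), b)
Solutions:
 g(b) = C1/cos(b)^(5/7)


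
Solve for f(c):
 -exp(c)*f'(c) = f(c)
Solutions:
 f(c) = C1*exp(exp(-c))


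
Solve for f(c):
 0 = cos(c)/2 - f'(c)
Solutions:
 f(c) = C1 + sin(c)/2


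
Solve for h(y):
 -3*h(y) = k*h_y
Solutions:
 h(y) = C1*exp(-3*y/k)


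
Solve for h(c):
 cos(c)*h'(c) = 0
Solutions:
 h(c) = C1


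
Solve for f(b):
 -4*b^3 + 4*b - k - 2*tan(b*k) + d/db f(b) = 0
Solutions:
 f(b) = C1 + b^4 - 2*b^2 + b*k + 2*Piecewise((-log(cos(b*k))/k, Ne(k, 0)), (0, True))


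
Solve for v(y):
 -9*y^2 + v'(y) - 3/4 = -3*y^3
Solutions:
 v(y) = C1 - 3*y^4/4 + 3*y^3 + 3*y/4


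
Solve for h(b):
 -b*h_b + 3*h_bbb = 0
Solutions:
 h(b) = C1 + Integral(C2*airyai(3^(2/3)*b/3) + C3*airybi(3^(2/3)*b/3), b)


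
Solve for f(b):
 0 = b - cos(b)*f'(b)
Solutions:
 f(b) = C1 + Integral(b/cos(b), b)


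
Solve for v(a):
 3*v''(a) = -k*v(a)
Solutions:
 v(a) = C1*exp(-sqrt(3)*a*sqrt(-k)/3) + C2*exp(sqrt(3)*a*sqrt(-k)/3)


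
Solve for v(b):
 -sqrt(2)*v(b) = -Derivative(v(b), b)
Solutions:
 v(b) = C1*exp(sqrt(2)*b)


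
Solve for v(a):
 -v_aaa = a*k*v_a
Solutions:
 v(a) = C1 + Integral(C2*airyai(a*(-k)^(1/3)) + C3*airybi(a*(-k)^(1/3)), a)


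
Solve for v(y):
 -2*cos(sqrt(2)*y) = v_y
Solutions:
 v(y) = C1 - sqrt(2)*sin(sqrt(2)*y)


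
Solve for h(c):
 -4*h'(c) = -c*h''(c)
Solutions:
 h(c) = C1 + C2*c^5


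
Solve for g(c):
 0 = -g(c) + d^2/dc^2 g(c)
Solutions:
 g(c) = C1*exp(-c) + C2*exp(c)


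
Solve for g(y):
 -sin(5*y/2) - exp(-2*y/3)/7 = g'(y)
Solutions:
 g(y) = C1 + 2*cos(5*y/2)/5 + 3*exp(-2*y/3)/14


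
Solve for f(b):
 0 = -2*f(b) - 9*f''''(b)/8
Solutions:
 f(b) = (C1*sin(sqrt(6)*b/3) + C2*cos(sqrt(6)*b/3))*exp(-sqrt(6)*b/3) + (C3*sin(sqrt(6)*b/3) + C4*cos(sqrt(6)*b/3))*exp(sqrt(6)*b/3)


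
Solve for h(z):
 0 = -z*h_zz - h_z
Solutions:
 h(z) = C1 + C2*log(z)


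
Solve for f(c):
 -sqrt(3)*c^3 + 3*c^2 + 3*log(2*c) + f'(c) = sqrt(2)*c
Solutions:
 f(c) = C1 + sqrt(3)*c^4/4 - c^3 + sqrt(2)*c^2/2 - 3*c*log(c) - c*log(8) + 3*c


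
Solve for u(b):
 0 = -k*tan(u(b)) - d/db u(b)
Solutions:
 u(b) = pi - asin(C1*exp(-b*k))
 u(b) = asin(C1*exp(-b*k))


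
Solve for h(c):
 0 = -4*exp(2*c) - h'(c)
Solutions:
 h(c) = C1 - 2*exp(2*c)


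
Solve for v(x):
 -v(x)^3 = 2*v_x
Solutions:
 v(x) = -sqrt(-1/(C1 - x))
 v(x) = sqrt(-1/(C1 - x))


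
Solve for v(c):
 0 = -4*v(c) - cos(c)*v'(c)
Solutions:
 v(c) = C1*(sin(c)^2 - 2*sin(c) + 1)/(sin(c)^2 + 2*sin(c) + 1)


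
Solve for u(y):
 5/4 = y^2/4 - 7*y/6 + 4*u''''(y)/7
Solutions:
 u(y) = C1 + C2*y + C3*y^2 + C4*y^3 - 7*y^6/5760 + 49*y^5/2880 + 35*y^4/384


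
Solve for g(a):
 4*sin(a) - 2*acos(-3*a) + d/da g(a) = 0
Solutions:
 g(a) = C1 + 2*a*acos(-3*a) + 2*sqrt(1 - 9*a^2)/3 + 4*cos(a)


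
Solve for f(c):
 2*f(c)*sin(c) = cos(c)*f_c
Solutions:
 f(c) = C1/cos(c)^2


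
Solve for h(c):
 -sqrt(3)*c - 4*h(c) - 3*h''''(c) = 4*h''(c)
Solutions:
 h(c) = -sqrt(3)*c/4 + (C1*sin(sqrt(2)*3^(3/4)*c*cos(atan(sqrt(2))/2)/3) + C2*cos(sqrt(2)*3^(3/4)*c*cos(atan(sqrt(2))/2)/3))*exp(-sqrt(2)*3^(3/4)*c*sin(atan(sqrt(2))/2)/3) + (C3*sin(sqrt(2)*3^(3/4)*c*cos(atan(sqrt(2))/2)/3) + C4*cos(sqrt(2)*3^(3/4)*c*cos(atan(sqrt(2))/2)/3))*exp(sqrt(2)*3^(3/4)*c*sin(atan(sqrt(2))/2)/3)


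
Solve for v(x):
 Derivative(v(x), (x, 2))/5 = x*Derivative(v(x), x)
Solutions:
 v(x) = C1 + C2*erfi(sqrt(10)*x/2)


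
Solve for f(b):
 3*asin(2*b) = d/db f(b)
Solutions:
 f(b) = C1 + 3*b*asin(2*b) + 3*sqrt(1 - 4*b^2)/2


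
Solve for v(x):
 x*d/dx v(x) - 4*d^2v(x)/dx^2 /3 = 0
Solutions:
 v(x) = C1 + C2*erfi(sqrt(6)*x/4)


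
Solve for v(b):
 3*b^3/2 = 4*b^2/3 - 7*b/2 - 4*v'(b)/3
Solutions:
 v(b) = C1 - 9*b^4/32 + b^3/3 - 21*b^2/16


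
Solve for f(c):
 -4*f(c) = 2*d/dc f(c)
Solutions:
 f(c) = C1*exp(-2*c)


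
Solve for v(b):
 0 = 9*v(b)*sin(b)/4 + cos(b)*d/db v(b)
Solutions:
 v(b) = C1*cos(b)^(9/4)


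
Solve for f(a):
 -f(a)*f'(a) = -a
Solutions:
 f(a) = -sqrt(C1 + a^2)
 f(a) = sqrt(C1 + a^2)


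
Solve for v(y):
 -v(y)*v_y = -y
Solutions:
 v(y) = -sqrt(C1 + y^2)
 v(y) = sqrt(C1 + y^2)


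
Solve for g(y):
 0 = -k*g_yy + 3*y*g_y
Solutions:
 g(y) = C1 + C2*erf(sqrt(6)*y*sqrt(-1/k)/2)/sqrt(-1/k)


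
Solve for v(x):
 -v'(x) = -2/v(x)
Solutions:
 v(x) = -sqrt(C1 + 4*x)
 v(x) = sqrt(C1 + 4*x)


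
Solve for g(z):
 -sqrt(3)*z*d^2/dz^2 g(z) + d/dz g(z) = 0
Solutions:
 g(z) = C1 + C2*z^(sqrt(3)/3 + 1)


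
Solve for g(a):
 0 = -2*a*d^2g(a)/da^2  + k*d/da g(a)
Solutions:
 g(a) = C1 + a^(re(k)/2 + 1)*(C2*sin(log(a)*Abs(im(k))/2) + C3*cos(log(a)*im(k)/2))


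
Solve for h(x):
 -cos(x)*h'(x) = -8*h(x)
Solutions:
 h(x) = C1*(sin(x)^4 + 4*sin(x)^3 + 6*sin(x)^2 + 4*sin(x) + 1)/(sin(x)^4 - 4*sin(x)^3 + 6*sin(x)^2 - 4*sin(x) + 1)


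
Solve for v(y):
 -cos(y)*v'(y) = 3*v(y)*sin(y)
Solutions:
 v(y) = C1*cos(y)^3


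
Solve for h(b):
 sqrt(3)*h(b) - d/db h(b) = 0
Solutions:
 h(b) = C1*exp(sqrt(3)*b)


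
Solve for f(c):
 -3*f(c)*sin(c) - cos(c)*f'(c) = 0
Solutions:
 f(c) = C1*cos(c)^3


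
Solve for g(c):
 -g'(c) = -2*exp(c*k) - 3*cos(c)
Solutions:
 g(c) = C1 + 3*sin(c) + 2*exp(c*k)/k


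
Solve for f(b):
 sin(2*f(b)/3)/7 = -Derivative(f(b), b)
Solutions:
 b/7 + 3*log(cos(2*f(b)/3) - 1)/4 - 3*log(cos(2*f(b)/3) + 1)/4 = C1


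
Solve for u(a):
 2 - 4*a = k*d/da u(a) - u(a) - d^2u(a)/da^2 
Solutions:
 u(a) = C1*exp(a*(k - sqrt(k^2 - 4))/2) + C2*exp(a*(k + sqrt(k^2 - 4))/2) + 4*a + 4*k - 2


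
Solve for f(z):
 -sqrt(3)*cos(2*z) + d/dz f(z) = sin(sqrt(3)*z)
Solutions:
 f(z) = C1 + sqrt(3)*sin(2*z)/2 - sqrt(3)*cos(sqrt(3)*z)/3


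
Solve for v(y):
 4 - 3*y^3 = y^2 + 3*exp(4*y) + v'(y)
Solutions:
 v(y) = C1 - 3*y^4/4 - y^3/3 + 4*y - 3*exp(4*y)/4


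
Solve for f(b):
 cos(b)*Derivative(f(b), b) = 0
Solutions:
 f(b) = C1


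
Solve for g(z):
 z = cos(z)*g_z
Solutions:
 g(z) = C1 + Integral(z/cos(z), z)


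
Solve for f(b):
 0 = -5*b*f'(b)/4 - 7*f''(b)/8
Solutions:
 f(b) = C1 + C2*erf(sqrt(35)*b/7)


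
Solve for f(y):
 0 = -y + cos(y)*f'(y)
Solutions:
 f(y) = C1 + Integral(y/cos(y), y)


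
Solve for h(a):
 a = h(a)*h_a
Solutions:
 h(a) = -sqrt(C1 + a^2)
 h(a) = sqrt(C1 + a^2)


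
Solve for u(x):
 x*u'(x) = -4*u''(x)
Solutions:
 u(x) = C1 + C2*erf(sqrt(2)*x/4)


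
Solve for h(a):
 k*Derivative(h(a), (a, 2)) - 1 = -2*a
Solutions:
 h(a) = C1 + C2*a - a^3/(3*k) + a^2/(2*k)


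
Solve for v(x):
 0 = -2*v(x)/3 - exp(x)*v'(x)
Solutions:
 v(x) = C1*exp(2*exp(-x)/3)


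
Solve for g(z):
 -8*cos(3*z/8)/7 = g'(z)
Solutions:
 g(z) = C1 - 64*sin(3*z/8)/21


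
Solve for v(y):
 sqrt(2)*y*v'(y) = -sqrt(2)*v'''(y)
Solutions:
 v(y) = C1 + Integral(C2*airyai(-y) + C3*airybi(-y), y)


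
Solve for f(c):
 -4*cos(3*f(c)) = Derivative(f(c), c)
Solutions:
 f(c) = -asin((C1 + exp(24*c))/(C1 - exp(24*c)))/3 + pi/3
 f(c) = asin((C1 + exp(24*c))/(C1 - exp(24*c)))/3


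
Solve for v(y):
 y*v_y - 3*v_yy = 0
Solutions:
 v(y) = C1 + C2*erfi(sqrt(6)*y/6)


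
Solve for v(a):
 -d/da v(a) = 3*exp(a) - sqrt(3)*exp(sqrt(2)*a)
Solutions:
 v(a) = C1 - 3*exp(a) + sqrt(6)*exp(sqrt(2)*a)/2


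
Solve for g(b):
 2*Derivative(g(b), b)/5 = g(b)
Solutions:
 g(b) = C1*exp(5*b/2)


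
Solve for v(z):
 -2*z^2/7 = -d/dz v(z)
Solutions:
 v(z) = C1 + 2*z^3/21


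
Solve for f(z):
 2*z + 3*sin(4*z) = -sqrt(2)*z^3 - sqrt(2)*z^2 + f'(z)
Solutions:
 f(z) = C1 + sqrt(2)*z^4/4 + sqrt(2)*z^3/3 + z^2 - 3*cos(4*z)/4


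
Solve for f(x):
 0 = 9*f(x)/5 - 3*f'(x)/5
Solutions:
 f(x) = C1*exp(3*x)


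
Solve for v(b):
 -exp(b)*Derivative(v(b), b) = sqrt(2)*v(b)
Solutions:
 v(b) = C1*exp(sqrt(2)*exp(-b))


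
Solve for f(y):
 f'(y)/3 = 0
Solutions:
 f(y) = C1


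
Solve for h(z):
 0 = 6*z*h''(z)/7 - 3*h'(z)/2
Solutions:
 h(z) = C1 + C2*z^(11/4)


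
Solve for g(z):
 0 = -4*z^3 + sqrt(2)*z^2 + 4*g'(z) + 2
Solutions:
 g(z) = C1 + z^4/4 - sqrt(2)*z^3/12 - z/2


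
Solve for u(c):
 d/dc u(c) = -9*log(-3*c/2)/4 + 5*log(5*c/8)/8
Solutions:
 u(c) = C1 - 13*c*log(c)/8 + c*(-18*log(3) + 3*log(2) + 5*log(5) + 13 - 18*I*pi)/8


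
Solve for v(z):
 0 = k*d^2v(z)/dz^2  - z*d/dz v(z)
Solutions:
 v(z) = C1 + C2*erf(sqrt(2)*z*sqrt(-1/k)/2)/sqrt(-1/k)


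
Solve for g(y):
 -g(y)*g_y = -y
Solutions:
 g(y) = -sqrt(C1 + y^2)
 g(y) = sqrt(C1 + y^2)


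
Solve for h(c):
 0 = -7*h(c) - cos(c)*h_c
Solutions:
 h(c) = C1*sqrt(sin(c) - 1)*(sin(c)^3 - 3*sin(c)^2 + 3*sin(c) - 1)/(sqrt(sin(c) + 1)*(sin(c)^3 + 3*sin(c)^2 + 3*sin(c) + 1))


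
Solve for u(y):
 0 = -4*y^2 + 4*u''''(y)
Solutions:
 u(y) = C1 + C2*y + C3*y^2 + C4*y^3 + y^6/360


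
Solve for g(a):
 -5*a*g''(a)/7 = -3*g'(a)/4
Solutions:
 g(a) = C1 + C2*a^(41/20)


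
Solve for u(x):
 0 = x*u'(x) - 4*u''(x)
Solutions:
 u(x) = C1 + C2*erfi(sqrt(2)*x/4)


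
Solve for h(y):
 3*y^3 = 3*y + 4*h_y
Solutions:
 h(y) = C1 + 3*y^4/16 - 3*y^2/8


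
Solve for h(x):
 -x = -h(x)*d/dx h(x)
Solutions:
 h(x) = -sqrt(C1 + x^2)
 h(x) = sqrt(C1 + x^2)


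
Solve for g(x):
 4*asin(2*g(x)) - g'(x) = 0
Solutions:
 Integral(1/asin(2*_y), (_y, g(x))) = C1 + 4*x


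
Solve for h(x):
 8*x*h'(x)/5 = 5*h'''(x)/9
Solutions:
 h(x) = C1 + Integral(C2*airyai(2*3^(2/3)*5^(1/3)*x/5) + C3*airybi(2*3^(2/3)*5^(1/3)*x/5), x)


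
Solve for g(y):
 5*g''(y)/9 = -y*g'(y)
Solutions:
 g(y) = C1 + C2*erf(3*sqrt(10)*y/10)


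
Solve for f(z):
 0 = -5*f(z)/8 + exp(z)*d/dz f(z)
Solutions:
 f(z) = C1*exp(-5*exp(-z)/8)


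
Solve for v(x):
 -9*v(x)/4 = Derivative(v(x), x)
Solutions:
 v(x) = C1*exp(-9*x/4)


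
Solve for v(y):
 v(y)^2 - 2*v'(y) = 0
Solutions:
 v(y) = -2/(C1 + y)


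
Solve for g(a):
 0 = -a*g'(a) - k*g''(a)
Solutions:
 g(a) = C1 + C2*sqrt(k)*erf(sqrt(2)*a*sqrt(1/k)/2)


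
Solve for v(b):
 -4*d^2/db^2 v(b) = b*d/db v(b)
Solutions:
 v(b) = C1 + C2*erf(sqrt(2)*b/4)


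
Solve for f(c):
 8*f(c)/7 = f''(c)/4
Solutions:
 f(c) = C1*exp(-4*sqrt(14)*c/7) + C2*exp(4*sqrt(14)*c/7)


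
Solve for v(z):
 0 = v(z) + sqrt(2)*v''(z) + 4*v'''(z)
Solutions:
 v(z) = C1*exp(z*(-2*sqrt(2) + 2^(2/3)/(sqrt(2) + 108 + sqrt(-2 + (sqrt(2) + 108)^2))^(1/3) + 2^(1/3)*(sqrt(2) + 108 + sqrt(-2 + (sqrt(2) + 108)^2))^(1/3))/24)*sin(2^(1/3)*sqrt(3)*z*(-(sqrt(2) + 108 + sqrt(-2 + (sqrt(2) + 108)^2))^(1/3) + 2^(1/3)/(sqrt(2) + 108 + sqrt(-2 + (sqrt(2) + 108)^2))^(1/3))/24) + C2*exp(z*(-2*sqrt(2) + 2^(2/3)/(sqrt(2) + 108 + sqrt(-2 + (sqrt(2) + 108)^2))^(1/3) + 2^(1/3)*(sqrt(2) + 108 + sqrt(-2 + (sqrt(2) + 108)^2))^(1/3))/24)*cos(2^(1/3)*sqrt(3)*z*(-(sqrt(2) + 108 + sqrt(-2 + (sqrt(2) + 108)^2))^(1/3) + 2^(1/3)/(sqrt(2) + 108 + sqrt(-2 + (sqrt(2) + 108)^2))^(1/3))/24) + C3*exp(-z*(2^(2/3)/(sqrt(2) + 108 + sqrt(-2 + (sqrt(2) + 108)^2))^(1/3) + sqrt(2) + 2^(1/3)*(sqrt(2) + 108 + sqrt(-2 + (sqrt(2) + 108)^2))^(1/3))/12)


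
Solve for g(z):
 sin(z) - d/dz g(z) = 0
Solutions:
 g(z) = C1 - cos(z)


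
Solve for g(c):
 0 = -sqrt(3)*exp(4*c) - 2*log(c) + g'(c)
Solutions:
 g(c) = C1 + 2*c*log(c) - 2*c + sqrt(3)*exp(4*c)/4


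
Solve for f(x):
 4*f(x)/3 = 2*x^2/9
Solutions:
 f(x) = x^2/6


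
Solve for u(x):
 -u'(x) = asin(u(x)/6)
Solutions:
 Integral(1/asin(_y/6), (_y, u(x))) = C1 - x


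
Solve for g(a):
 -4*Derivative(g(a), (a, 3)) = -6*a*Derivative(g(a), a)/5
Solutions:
 g(a) = C1 + Integral(C2*airyai(10^(2/3)*3^(1/3)*a/10) + C3*airybi(10^(2/3)*3^(1/3)*a/10), a)


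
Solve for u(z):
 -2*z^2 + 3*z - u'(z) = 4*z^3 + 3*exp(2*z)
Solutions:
 u(z) = C1 - z^4 - 2*z^3/3 + 3*z^2/2 - 3*exp(2*z)/2


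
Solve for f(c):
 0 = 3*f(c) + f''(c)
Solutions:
 f(c) = C1*sin(sqrt(3)*c) + C2*cos(sqrt(3)*c)


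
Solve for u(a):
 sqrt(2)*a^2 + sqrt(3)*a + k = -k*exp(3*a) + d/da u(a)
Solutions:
 u(a) = C1 + sqrt(2)*a^3/3 + sqrt(3)*a^2/2 + a*k + k*exp(3*a)/3


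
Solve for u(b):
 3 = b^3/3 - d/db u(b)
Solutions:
 u(b) = C1 + b^4/12 - 3*b


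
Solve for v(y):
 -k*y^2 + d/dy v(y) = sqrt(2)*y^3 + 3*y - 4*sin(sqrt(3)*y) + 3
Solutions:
 v(y) = C1 + k*y^3/3 + sqrt(2)*y^4/4 + 3*y^2/2 + 3*y + 4*sqrt(3)*cos(sqrt(3)*y)/3


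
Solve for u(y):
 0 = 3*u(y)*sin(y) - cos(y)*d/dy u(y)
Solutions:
 u(y) = C1/cos(y)^3


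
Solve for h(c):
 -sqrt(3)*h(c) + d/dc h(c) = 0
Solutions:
 h(c) = C1*exp(sqrt(3)*c)


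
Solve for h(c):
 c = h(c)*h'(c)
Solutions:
 h(c) = -sqrt(C1 + c^2)
 h(c) = sqrt(C1 + c^2)


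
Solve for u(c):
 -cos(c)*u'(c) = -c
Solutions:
 u(c) = C1 + Integral(c/cos(c), c)


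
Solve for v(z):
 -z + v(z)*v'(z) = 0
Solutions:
 v(z) = -sqrt(C1 + z^2)
 v(z) = sqrt(C1 + z^2)


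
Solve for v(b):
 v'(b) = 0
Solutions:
 v(b) = C1


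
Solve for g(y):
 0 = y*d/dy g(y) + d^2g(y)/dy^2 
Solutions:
 g(y) = C1 + C2*erf(sqrt(2)*y/2)


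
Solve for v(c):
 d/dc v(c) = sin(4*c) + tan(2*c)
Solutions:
 v(c) = C1 - log(cos(2*c))/2 - cos(4*c)/4


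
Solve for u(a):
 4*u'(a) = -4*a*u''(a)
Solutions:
 u(a) = C1 + C2*log(a)


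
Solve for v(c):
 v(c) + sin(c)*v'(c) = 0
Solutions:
 v(c) = C1*sqrt(cos(c) + 1)/sqrt(cos(c) - 1)


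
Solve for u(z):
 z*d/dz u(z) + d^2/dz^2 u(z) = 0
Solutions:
 u(z) = C1 + C2*erf(sqrt(2)*z/2)


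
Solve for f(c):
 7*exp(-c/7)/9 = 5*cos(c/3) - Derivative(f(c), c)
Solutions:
 f(c) = C1 + 15*sin(c/3) + 49*exp(-c/7)/9


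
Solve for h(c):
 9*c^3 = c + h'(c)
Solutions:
 h(c) = C1 + 9*c^4/4 - c^2/2


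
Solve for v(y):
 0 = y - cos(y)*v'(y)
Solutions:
 v(y) = C1 + Integral(y/cos(y), y)


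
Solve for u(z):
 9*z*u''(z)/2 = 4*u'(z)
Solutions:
 u(z) = C1 + C2*z^(17/9)


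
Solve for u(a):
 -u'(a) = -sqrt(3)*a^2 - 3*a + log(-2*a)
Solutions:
 u(a) = C1 + sqrt(3)*a^3/3 + 3*a^2/2 - a*log(-a) + a*(1 - log(2))


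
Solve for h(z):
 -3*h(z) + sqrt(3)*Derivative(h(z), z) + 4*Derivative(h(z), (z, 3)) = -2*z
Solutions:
 h(z) = C1*exp(-z*(-3^(5/6)/(9 + sqrt(sqrt(3) + 81))^(1/3) + 3^(2/3)*(9 + sqrt(sqrt(3) + 81))^(1/3))/12)*sin(z*(3^(1/3)/(9 + sqrt(sqrt(3) + 81))^(1/3) + 3^(1/6)*(9 + sqrt(sqrt(3) + 81))^(1/3))/4) + C2*exp(-z*(-3^(5/6)/(9 + sqrt(sqrt(3) + 81))^(1/3) + 3^(2/3)*(9 + sqrt(sqrt(3) + 81))^(1/3))/12)*cos(z*(3^(1/3)/(9 + sqrt(sqrt(3) + 81))^(1/3) + 3^(1/6)*(9 + sqrt(sqrt(3) + 81))^(1/3))/4) + C3*exp(z*(-3^(5/6)/(9 + sqrt(sqrt(3) + 81))^(1/3) + 3^(2/3)*(9 + sqrt(sqrt(3) + 81))^(1/3))/6) + 2*z/3 + 2*sqrt(3)/9


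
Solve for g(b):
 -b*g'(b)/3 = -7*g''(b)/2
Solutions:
 g(b) = C1 + C2*erfi(sqrt(21)*b/21)


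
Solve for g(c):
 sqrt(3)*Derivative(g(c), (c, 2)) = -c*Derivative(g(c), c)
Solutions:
 g(c) = C1 + C2*erf(sqrt(2)*3^(3/4)*c/6)


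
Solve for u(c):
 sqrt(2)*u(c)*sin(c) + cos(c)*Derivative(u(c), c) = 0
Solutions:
 u(c) = C1*cos(c)^(sqrt(2))


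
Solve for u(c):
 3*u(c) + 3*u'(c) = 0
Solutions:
 u(c) = C1*exp(-c)


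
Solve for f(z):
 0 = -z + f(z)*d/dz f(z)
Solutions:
 f(z) = -sqrt(C1 + z^2)
 f(z) = sqrt(C1 + z^2)


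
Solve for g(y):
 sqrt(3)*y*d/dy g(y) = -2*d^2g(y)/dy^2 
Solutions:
 g(y) = C1 + C2*erf(3^(1/4)*y/2)


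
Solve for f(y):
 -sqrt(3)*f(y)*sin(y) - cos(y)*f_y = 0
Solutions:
 f(y) = C1*cos(y)^(sqrt(3))


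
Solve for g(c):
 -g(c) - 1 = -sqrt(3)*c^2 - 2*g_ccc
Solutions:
 g(c) = C3*exp(2^(2/3)*c/2) + sqrt(3)*c^2 + (C1*sin(2^(2/3)*sqrt(3)*c/4) + C2*cos(2^(2/3)*sqrt(3)*c/4))*exp(-2^(2/3)*c/4) - 1


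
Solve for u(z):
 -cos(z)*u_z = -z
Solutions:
 u(z) = C1 + Integral(z/cos(z), z)


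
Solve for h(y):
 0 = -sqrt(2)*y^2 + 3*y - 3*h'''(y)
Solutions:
 h(y) = C1 + C2*y + C3*y^2 - sqrt(2)*y^5/180 + y^4/24


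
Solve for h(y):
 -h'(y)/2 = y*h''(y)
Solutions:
 h(y) = C1 + C2*sqrt(y)


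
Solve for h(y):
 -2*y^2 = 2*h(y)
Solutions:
 h(y) = -y^2


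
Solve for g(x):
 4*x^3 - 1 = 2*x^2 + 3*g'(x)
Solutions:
 g(x) = C1 + x^4/3 - 2*x^3/9 - x/3


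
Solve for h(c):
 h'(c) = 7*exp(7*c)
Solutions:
 h(c) = C1 + exp(7*c)


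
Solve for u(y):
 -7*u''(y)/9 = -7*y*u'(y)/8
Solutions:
 u(y) = C1 + C2*erfi(3*y/4)


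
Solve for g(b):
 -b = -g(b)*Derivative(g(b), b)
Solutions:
 g(b) = -sqrt(C1 + b^2)
 g(b) = sqrt(C1 + b^2)


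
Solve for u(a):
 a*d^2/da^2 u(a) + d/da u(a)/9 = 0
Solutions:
 u(a) = C1 + C2*a^(8/9)


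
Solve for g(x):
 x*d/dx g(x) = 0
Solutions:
 g(x) = C1


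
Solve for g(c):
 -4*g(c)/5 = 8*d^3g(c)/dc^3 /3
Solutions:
 g(c) = C3*exp(-10^(2/3)*3^(1/3)*c/10) + (C1*sin(10^(2/3)*3^(5/6)*c/20) + C2*cos(10^(2/3)*3^(5/6)*c/20))*exp(10^(2/3)*3^(1/3)*c/20)


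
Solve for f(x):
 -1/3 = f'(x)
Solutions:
 f(x) = C1 - x/3


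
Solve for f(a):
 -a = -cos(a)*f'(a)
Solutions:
 f(a) = C1 + Integral(a/cos(a), a)


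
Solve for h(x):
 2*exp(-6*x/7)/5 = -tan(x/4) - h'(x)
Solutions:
 h(x) = C1 - 2*log(tan(x/4)^2 + 1) + 7*exp(-6*x/7)/15


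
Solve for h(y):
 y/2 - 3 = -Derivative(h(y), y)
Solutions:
 h(y) = C1 - y^2/4 + 3*y


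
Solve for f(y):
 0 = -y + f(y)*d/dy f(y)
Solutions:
 f(y) = -sqrt(C1 + y^2)
 f(y) = sqrt(C1 + y^2)


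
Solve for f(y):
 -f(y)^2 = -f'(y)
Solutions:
 f(y) = -1/(C1 + y)


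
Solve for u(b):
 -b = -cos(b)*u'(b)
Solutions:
 u(b) = C1 + Integral(b/cos(b), b)


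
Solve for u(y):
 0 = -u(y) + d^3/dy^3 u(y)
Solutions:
 u(y) = C3*exp(y) + (C1*sin(sqrt(3)*y/2) + C2*cos(sqrt(3)*y/2))*exp(-y/2)


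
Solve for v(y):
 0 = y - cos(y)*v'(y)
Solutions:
 v(y) = C1 + Integral(y/cos(y), y)


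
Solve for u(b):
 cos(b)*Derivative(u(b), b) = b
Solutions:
 u(b) = C1 + Integral(b/cos(b), b)


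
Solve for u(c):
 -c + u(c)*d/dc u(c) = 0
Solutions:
 u(c) = -sqrt(C1 + c^2)
 u(c) = sqrt(C1 + c^2)


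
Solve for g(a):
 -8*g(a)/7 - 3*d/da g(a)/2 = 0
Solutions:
 g(a) = C1*exp(-16*a/21)


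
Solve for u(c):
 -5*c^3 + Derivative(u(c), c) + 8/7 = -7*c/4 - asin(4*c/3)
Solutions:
 u(c) = C1 + 5*c^4/4 - 7*c^2/8 - c*asin(4*c/3) - 8*c/7 - sqrt(9 - 16*c^2)/4


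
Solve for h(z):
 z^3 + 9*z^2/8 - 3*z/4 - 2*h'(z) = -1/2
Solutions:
 h(z) = C1 + z^4/8 + 3*z^3/16 - 3*z^2/16 + z/4


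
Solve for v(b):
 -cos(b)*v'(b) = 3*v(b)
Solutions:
 v(b) = C1*(sin(b) - 1)^(3/2)/(sin(b) + 1)^(3/2)


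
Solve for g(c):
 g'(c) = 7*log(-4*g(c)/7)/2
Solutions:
 -2*Integral(1/(log(-_y) - log(7) + 2*log(2)), (_y, g(c)))/7 = C1 - c


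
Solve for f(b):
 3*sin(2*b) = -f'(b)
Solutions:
 f(b) = C1 + 3*cos(2*b)/2


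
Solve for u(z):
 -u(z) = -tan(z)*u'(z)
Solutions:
 u(z) = C1*sin(z)


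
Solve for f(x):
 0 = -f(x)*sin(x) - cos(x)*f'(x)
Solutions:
 f(x) = C1*cos(x)


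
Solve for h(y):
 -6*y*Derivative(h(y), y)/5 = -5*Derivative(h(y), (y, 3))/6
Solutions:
 h(y) = C1 + Integral(C2*airyai(5^(1/3)*6^(2/3)*y/5) + C3*airybi(5^(1/3)*6^(2/3)*y/5), y)


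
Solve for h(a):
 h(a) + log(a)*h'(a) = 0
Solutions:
 h(a) = C1*exp(-li(a))


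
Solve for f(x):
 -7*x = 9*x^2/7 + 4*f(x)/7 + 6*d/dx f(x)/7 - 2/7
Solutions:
 f(x) = C1*exp(-2*x/3) - 9*x^2/4 - 11*x/2 + 35/4


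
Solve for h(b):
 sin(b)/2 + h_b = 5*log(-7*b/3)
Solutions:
 h(b) = C1 + 5*b*log(-b) - 5*b*log(3) - 5*b + 5*b*log(7) + cos(b)/2


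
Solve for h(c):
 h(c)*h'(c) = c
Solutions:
 h(c) = -sqrt(C1 + c^2)
 h(c) = sqrt(C1 + c^2)


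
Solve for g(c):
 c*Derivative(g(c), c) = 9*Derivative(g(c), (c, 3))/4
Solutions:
 g(c) = C1 + Integral(C2*airyai(2^(2/3)*3^(1/3)*c/3) + C3*airybi(2^(2/3)*3^(1/3)*c/3), c)


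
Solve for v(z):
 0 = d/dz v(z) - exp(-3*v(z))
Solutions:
 v(z) = log(C1 + 3*z)/3
 v(z) = log((-3^(1/3) - 3^(5/6)*I)*(C1 + z)^(1/3)/2)
 v(z) = log((-3^(1/3) + 3^(5/6)*I)*(C1 + z)^(1/3)/2)


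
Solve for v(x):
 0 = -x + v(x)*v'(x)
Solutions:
 v(x) = -sqrt(C1 + x^2)
 v(x) = sqrt(C1 + x^2)


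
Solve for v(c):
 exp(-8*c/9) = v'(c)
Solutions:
 v(c) = C1 - 9*exp(-8*c/9)/8


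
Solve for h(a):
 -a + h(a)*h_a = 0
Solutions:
 h(a) = -sqrt(C1 + a^2)
 h(a) = sqrt(C1 + a^2)


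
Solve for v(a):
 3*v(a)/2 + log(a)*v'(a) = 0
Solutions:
 v(a) = C1*exp(-3*li(a)/2)


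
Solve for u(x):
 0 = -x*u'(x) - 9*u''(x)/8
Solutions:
 u(x) = C1 + C2*erf(2*x/3)


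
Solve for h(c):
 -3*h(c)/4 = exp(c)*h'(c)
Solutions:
 h(c) = C1*exp(3*exp(-c)/4)


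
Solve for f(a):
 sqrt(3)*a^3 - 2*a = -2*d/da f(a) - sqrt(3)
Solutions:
 f(a) = C1 - sqrt(3)*a^4/8 + a^2/2 - sqrt(3)*a/2


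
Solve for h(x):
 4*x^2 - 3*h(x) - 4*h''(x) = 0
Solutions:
 h(x) = C1*sin(sqrt(3)*x/2) + C2*cos(sqrt(3)*x/2) + 4*x^2/3 - 32/9


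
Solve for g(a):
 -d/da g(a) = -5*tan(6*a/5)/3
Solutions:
 g(a) = C1 - 25*log(cos(6*a/5))/18


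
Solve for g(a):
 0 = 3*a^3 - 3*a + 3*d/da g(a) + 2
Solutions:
 g(a) = C1 - a^4/4 + a^2/2 - 2*a/3


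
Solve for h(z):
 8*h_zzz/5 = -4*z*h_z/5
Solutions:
 h(z) = C1 + Integral(C2*airyai(-2^(2/3)*z/2) + C3*airybi(-2^(2/3)*z/2), z)


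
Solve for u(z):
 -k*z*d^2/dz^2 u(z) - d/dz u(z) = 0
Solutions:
 u(z) = C1 + z^(((re(k) - 1)*re(k) + im(k)^2)/(re(k)^2 + im(k)^2))*(C2*sin(log(z)*Abs(im(k))/(re(k)^2 + im(k)^2)) + C3*cos(log(z)*im(k)/(re(k)^2 + im(k)^2)))


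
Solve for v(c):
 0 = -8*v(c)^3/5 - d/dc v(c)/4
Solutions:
 v(c) = -sqrt(10)*sqrt(-1/(C1 - 32*c))/2
 v(c) = sqrt(10)*sqrt(-1/(C1 - 32*c))/2


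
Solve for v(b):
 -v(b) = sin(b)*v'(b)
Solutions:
 v(b) = C1*sqrt(cos(b) + 1)/sqrt(cos(b) - 1)


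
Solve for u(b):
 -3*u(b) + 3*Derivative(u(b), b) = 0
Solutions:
 u(b) = C1*exp(b)


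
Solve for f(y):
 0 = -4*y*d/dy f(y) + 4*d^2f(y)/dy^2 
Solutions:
 f(y) = C1 + C2*erfi(sqrt(2)*y/2)


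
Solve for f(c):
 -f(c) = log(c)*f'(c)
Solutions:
 f(c) = C1*exp(-li(c))


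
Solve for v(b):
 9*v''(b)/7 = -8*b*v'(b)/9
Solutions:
 v(b) = C1 + C2*erf(2*sqrt(7)*b/9)


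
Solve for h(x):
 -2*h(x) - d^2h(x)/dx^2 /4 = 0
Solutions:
 h(x) = C1*sin(2*sqrt(2)*x) + C2*cos(2*sqrt(2)*x)


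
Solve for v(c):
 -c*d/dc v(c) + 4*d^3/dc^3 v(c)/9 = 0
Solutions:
 v(c) = C1 + Integral(C2*airyai(2^(1/3)*3^(2/3)*c/2) + C3*airybi(2^(1/3)*3^(2/3)*c/2), c)


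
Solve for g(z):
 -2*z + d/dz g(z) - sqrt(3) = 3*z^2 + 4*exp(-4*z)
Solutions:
 g(z) = C1 + z^3 + z^2 + sqrt(3)*z - exp(-4*z)


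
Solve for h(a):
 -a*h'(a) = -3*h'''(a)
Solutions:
 h(a) = C1 + Integral(C2*airyai(3^(2/3)*a/3) + C3*airybi(3^(2/3)*a/3), a)


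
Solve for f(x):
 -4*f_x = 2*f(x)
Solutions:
 f(x) = C1*exp(-x/2)


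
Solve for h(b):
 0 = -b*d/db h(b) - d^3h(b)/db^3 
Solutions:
 h(b) = C1 + Integral(C2*airyai(-b) + C3*airybi(-b), b)


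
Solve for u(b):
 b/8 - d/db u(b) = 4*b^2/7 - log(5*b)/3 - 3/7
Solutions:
 u(b) = C1 - 4*b^3/21 + b^2/16 + b*log(b)/3 + 2*b/21 + b*log(5)/3


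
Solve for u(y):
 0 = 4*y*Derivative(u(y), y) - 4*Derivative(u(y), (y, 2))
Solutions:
 u(y) = C1 + C2*erfi(sqrt(2)*y/2)


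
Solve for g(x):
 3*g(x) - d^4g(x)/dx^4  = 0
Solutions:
 g(x) = C1*exp(-3^(1/4)*x) + C2*exp(3^(1/4)*x) + C3*sin(3^(1/4)*x) + C4*cos(3^(1/4)*x)


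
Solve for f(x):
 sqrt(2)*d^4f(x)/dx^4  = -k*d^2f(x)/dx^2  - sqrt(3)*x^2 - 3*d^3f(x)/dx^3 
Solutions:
 f(x) = C1 + C2*x + C3*exp(sqrt(2)*x*(sqrt(-4*sqrt(2)*k + 9) - 3)/4) + C4*exp(-sqrt(2)*x*(sqrt(-4*sqrt(2)*k + 9) + 3)/4) - sqrt(3)*x^4/(12*k) + sqrt(3)*x^3/k^2 + x^2*(sqrt(6) - 9*sqrt(3)/k)/k^2


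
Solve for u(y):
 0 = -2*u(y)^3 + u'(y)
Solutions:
 u(y) = -sqrt(2)*sqrt(-1/(C1 + 2*y))/2
 u(y) = sqrt(2)*sqrt(-1/(C1 + 2*y))/2


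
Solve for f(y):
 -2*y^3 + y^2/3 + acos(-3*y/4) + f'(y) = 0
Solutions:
 f(y) = C1 + y^4/2 - y^3/9 - y*acos(-3*y/4) - sqrt(16 - 9*y^2)/3


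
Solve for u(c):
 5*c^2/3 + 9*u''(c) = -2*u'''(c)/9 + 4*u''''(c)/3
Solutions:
 u(c) = C1 + C2*c + C3*exp(c*(1 - sqrt(973))/12) + C4*exp(c*(1 + sqrt(973))/12) - 5*c^4/324 + 10*c^3/6561 - 4880*c^2/177147


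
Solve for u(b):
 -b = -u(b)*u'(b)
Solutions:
 u(b) = -sqrt(C1 + b^2)
 u(b) = sqrt(C1 + b^2)


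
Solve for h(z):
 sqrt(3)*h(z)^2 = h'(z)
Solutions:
 h(z) = -1/(C1 + sqrt(3)*z)


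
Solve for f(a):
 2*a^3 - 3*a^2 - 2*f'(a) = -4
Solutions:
 f(a) = C1 + a^4/4 - a^3/2 + 2*a


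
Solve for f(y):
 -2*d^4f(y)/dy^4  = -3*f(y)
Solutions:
 f(y) = C1*exp(-2^(3/4)*3^(1/4)*y/2) + C2*exp(2^(3/4)*3^(1/4)*y/2) + C3*sin(2^(3/4)*3^(1/4)*y/2) + C4*cos(2^(3/4)*3^(1/4)*y/2)


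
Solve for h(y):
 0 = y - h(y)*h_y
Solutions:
 h(y) = -sqrt(C1 + y^2)
 h(y) = sqrt(C1 + y^2)


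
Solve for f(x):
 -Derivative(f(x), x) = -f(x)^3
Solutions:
 f(x) = -sqrt(2)*sqrt(-1/(C1 + x))/2
 f(x) = sqrt(2)*sqrt(-1/(C1 + x))/2
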